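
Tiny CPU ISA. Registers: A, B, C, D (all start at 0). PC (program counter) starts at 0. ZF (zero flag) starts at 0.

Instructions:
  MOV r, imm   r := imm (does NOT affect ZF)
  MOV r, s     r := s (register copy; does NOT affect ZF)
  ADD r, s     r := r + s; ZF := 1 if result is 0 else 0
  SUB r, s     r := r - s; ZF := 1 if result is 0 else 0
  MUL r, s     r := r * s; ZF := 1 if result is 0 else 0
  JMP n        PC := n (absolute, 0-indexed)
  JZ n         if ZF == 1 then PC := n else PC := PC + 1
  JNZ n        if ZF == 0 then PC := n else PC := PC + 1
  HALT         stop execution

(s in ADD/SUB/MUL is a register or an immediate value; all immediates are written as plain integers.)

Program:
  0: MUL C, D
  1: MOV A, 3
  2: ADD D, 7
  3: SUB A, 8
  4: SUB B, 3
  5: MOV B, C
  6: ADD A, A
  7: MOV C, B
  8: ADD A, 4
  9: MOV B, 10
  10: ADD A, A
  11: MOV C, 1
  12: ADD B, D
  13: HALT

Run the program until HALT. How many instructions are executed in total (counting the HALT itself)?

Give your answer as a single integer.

Answer: 14

Derivation:
Step 1: PC=0 exec 'MUL C, D'. After: A=0 B=0 C=0 D=0 ZF=1 PC=1
Step 2: PC=1 exec 'MOV A, 3'. After: A=3 B=0 C=0 D=0 ZF=1 PC=2
Step 3: PC=2 exec 'ADD D, 7'. After: A=3 B=0 C=0 D=7 ZF=0 PC=3
Step 4: PC=3 exec 'SUB A, 8'. After: A=-5 B=0 C=0 D=7 ZF=0 PC=4
Step 5: PC=4 exec 'SUB B, 3'. After: A=-5 B=-3 C=0 D=7 ZF=0 PC=5
Step 6: PC=5 exec 'MOV B, C'. After: A=-5 B=0 C=0 D=7 ZF=0 PC=6
Step 7: PC=6 exec 'ADD A, A'. After: A=-10 B=0 C=0 D=7 ZF=0 PC=7
Step 8: PC=7 exec 'MOV C, B'. After: A=-10 B=0 C=0 D=7 ZF=0 PC=8
Step 9: PC=8 exec 'ADD A, 4'. After: A=-6 B=0 C=0 D=7 ZF=0 PC=9
Step 10: PC=9 exec 'MOV B, 10'. After: A=-6 B=10 C=0 D=7 ZF=0 PC=10
Step 11: PC=10 exec 'ADD A, A'. After: A=-12 B=10 C=0 D=7 ZF=0 PC=11
Step 12: PC=11 exec 'MOV C, 1'. After: A=-12 B=10 C=1 D=7 ZF=0 PC=12
Step 13: PC=12 exec 'ADD B, D'. After: A=-12 B=17 C=1 D=7 ZF=0 PC=13
Step 14: PC=13 exec 'HALT'. After: A=-12 B=17 C=1 D=7 ZF=0 PC=13 HALTED
Total instructions executed: 14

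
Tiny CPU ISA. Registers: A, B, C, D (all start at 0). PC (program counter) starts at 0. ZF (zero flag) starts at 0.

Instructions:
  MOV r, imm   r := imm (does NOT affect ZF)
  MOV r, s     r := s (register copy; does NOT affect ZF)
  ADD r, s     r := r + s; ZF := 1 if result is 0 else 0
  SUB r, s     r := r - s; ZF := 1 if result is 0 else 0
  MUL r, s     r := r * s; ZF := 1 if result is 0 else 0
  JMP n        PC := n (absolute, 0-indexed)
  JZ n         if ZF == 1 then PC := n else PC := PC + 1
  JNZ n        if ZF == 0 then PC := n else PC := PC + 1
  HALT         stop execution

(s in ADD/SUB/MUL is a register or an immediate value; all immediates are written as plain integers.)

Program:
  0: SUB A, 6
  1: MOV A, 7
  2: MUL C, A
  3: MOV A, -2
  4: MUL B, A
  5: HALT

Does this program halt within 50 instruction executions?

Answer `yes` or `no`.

Answer: yes

Derivation:
Step 1: PC=0 exec 'SUB A, 6'. After: A=-6 B=0 C=0 D=0 ZF=0 PC=1
Step 2: PC=1 exec 'MOV A, 7'. After: A=7 B=0 C=0 D=0 ZF=0 PC=2
Step 3: PC=2 exec 'MUL C, A'. After: A=7 B=0 C=0 D=0 ZF=1 PC=3
Step 4: PC=3 exec 'MOV A, -2'. After: A=-2 B=0 C=0 D=0 ZF=1 PC=4
Step 5: PC=4 exec 'MUL B, A'. After: A=-2 B=0 C=0 D=0 ZF=1 PC=5
Step 6: PC=5 exec 'HALT'. After: A=-2 B=0 C=0 D=0 ZF=1 PC=5 HALTED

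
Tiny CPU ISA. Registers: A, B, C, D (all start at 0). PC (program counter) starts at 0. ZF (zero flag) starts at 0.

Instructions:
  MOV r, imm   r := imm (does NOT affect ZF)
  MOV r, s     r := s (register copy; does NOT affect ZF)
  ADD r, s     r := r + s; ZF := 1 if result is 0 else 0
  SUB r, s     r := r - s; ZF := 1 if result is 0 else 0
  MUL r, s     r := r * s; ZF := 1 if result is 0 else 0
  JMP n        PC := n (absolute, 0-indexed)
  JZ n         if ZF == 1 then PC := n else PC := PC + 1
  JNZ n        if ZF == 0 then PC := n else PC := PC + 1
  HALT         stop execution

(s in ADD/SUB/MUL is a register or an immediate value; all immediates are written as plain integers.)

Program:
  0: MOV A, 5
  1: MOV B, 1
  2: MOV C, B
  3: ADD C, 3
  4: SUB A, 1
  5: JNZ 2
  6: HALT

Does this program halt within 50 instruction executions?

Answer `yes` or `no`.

Step 1: PC=0 exec 'MOV A, 5'. After: A=5 B=0 C=0 D=0 ZF=0 PC=1
Step 2: PC=1 exec 'MOV B, 1'. After: A=5 B=1 C=0 D=0 ZF=0 PC=2
Step 3: PC=2 exec 'MOV C, B'. After: A=5 B=1 C=1 D=0 ZF=0 PC=3
Step 4: PC=3 exec 'ADD C, 3'. After: A=5 B=1 C=4 D=0 ZF=0 PC=4
Step 5: PC=4 exec 'SUB A, 1'. After: A=4 B=1 C=4 D=0 ZF=0 PC=5
Step 6: PC=5 exec 'JNZ 2'. After: A=4 B=1 C=4 D=0 ZF=0 PC=2
Step 7: PC=2 exec 'MOV C, B'. After: A=4 B=1 C=1 D=0 ZF=0 PC=3
Step 8: PC=3 exec 'ADD C, 3'. After: A=4 B=1 C=4 D=0 ZF=0 PC=4
Step 9: PC=4 exec 'SUB A, 1'. After: A=3 B=1 C=4 D=0 ZF=0 PC=5
Step 10: PC=5 exec 'JNZ 2'. After: A=3 B=1 C=4 D=0 ZF=0 PC=2
Step 11: PC=2 exec 'MOV C, B'. After: A=3 B=1 C=1 D=0 ZF=0 PC=3
Step 12: PC=3 exec 'ADD C, 3'. After: A=3 B=1 C=4 D=0 ZF=0 PC=4
Step 13: PC=4 exec 'SUB A, 1'. After: A=2 B=1 C=4 D=0 ZF=0 PC=5
Step 14: PC=5 exec 'JNZ 2'. After: A=2 B=1 C=4 D=0 ZF=0 PC=2
Step 15: PC=2 exec 'MOV C, B'. After: A=2 B=1 C=1 D=0 ZF=0 PC=3
Step 16: PC=3 exec 'ADD C, 3'. After: A=2 B=1 C=4 D=0 ZF=0 PC=4
Step 17: PC=4 exec 'SUB A, 1'. After: A=1 B=1 C=4 D=0 ZF=0 PC=5
Step 18: PC=5 exec 'JNZ 2'. After: A=1 B=1 C=4 D=0 ZF=0 PC=2
Step 19: PC=2 exec 'MOV C, B'. After: A=1 B=1 C=1 D=0 ZF=0 PC=3
Step 20: PC=3 exec 'ADD C, 3'. After: A=1 B=1 C=4 D=0 ZF=0 PC=4
Step 21: PC=4 exec 'SUB A, 1'. After: A=0 B=1 C=4 D=0 ZF=1 PC=5
Step 22: PC=5 exec 'JNZ 2'. After: A=0 B=1 C=4 D=0 ZF=1 PC=6
Step 23: PC=6 exec 'HALT'. After: A=0 B=1 C=4 D=0 ZF=1 PC=6 HALTED

Answer: yes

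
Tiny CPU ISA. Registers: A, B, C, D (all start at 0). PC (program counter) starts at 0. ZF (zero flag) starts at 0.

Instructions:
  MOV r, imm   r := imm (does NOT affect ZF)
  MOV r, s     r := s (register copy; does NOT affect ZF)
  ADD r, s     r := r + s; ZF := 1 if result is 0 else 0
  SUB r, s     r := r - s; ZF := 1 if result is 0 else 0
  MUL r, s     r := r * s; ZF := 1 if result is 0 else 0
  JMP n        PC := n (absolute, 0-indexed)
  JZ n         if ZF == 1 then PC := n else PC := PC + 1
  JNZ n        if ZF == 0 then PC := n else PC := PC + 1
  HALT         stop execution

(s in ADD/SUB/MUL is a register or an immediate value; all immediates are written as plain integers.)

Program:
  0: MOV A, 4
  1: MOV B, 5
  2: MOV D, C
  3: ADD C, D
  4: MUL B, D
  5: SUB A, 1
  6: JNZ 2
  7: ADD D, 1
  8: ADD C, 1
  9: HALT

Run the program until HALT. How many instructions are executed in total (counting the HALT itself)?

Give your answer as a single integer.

Step 1: PC=0 exec 'MOV A, 4'. After: A=4 B=0 C=0 D=0 ZF=0 PC=1
Step 2: PC=1 exec 'MOV B, 5'. After: A=4 B=5 C=0 D=0 ZF=0 PC=2
Step 3: PC=2 exec 'MOV D, C'. After: A=4 B=5 C=0 D=0 ZF=0 PC=3
Step 4: PC=3 exec 'ADD C, D'. After: A=4 B=5 C=0 D=0 ZF=1 PC=4
Step 5: PC=4 exec 'MUL B, D'. After: A=4 B=0 C=0 D=0 ZF=1 PC=5
Step 6: PC=5 exec 'SUB A, 1'. After: A=3 B=0 C=0 D=0 ZF=0 PC=6
Step 7: PC=6 exec 'JNZ 2'. After: A=3 B=0 C=0 D=0 ZF=0 PC=2
Step 8: PC=2 exec 'MOV D, C'. After: A=3 B=0 C=0 D=0 ZF=0 PC=3
Step 9: PC=3 exec 'ADD C, D'. After: A=3 B=0 C=0 D=0 ZF=1 PC=4
Step 10: PC=4 exec 'MUL B, D'. After: A=3 B=0 C=0 D=0 ZF=1 PC=5
Step 11: PC=5 exec 'SUB A, 1'. After: A=2 B=0 C=0 D=0 ZF=0 PC=6
Step 12: PC=6 exec 'JNZ 2'. After: A=2 B=0 C=0 D=0 ZF=0 PC=2
Step 13: PC=2 exec 'MOV D, C'. After: A=2 B=0 C=0 D=0 ZF=0 PC=3
Step 14: PC=3 exec 'ADD C, D'. After: A=2 B=0 C=0 D=0 ZF=1 PC=4
Step 15: PC=4 exec 'MUL B, D'. After: A=2 B=0 C=0 D=0 ZF=1 PC=5
Step 16: PC=5 exec 'SUB A, 1'. After: A=1 B=0 C=0 D=0 ZF=0 PC=6
Step 17: PC=6 exec 'JNZ 2'. After: A=1 B=0 C=0 D=0 ZF=0 PC=2
Step 18: PC=2 exec 'MOV D, C'. After: A=1 B=0 C=0 D=0 ZF=0 PC=3
Step 19: PC=3 exec 'ADD C, D'. After: A=1 B=0 C=0 D=0 ZF=1 PC=4
Step 20: PC=4 exec 'MUL B, D'. After: A=1 B=0 C=0 D=0 ZF=1 PC=5
Step 21: PC=5 exec 'SUB A, 1'. After: A=0 B=0 C=0 D=0 ZF=1 PC=6
Step 22: PC=6 exec 'JNZ 2'. After: A=0 B=0 C=0 D=0 ZF=1 PC=7
Step 23: PC=7 exec 'ADD D, 1'. After: A=0 B=0 C=0 D=1 ZF=0 PC=8
Step 24: PC=8 exec 'ADD C, 1'. After: A=0 B=0 C=1 D=1 ZF=0 PC=9
Step 25: PC=9 exec 'HALT'. After: A=0 B=0 C=1 D=1 ZF=0 PC=9 HALTED
Total instructions executed: 25

Answer: 25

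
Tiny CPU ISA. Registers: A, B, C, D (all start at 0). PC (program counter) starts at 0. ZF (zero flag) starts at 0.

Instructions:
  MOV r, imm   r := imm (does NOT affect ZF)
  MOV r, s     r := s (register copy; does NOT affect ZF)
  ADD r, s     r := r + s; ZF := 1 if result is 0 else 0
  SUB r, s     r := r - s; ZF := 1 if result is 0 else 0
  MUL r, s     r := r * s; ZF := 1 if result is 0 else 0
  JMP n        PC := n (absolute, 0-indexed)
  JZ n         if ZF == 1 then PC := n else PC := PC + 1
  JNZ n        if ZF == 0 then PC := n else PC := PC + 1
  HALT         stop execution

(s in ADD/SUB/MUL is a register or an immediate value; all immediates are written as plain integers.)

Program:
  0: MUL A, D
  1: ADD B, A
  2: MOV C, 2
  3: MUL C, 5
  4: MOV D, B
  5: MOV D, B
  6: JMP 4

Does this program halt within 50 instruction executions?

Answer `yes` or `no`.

Answer: no

Derivation:
Step 1: PC=0 exec 'MUL A, D'. After: A=0 B=0 C=0 D=0 ZF=1 PC=1
Step 2: PC=1 exec 'ADD B, A'. After: A=0 B=0 C=0 D=0 ZF=1 PC=2
Step 3: PC=2 exec 'MOV C, 2'. After: A=0 B=0 C=2 D=0 ZF=1 PC=3
Step 4: PC=3 exec 'MUL C, 5'. After: A=0 B=0 C=10 D=0 ZF=0 PC=4
Step 5: PC=4 exec 'MOV D, B'. After: A=0 B=0 C=10 D=0 ZF=0 PC=5
Step 6: PC=5 exec 'MOV D, B'. After: A=0 B=0 C=10 D=0 ZF=0 PC=6
Step 7: PC=6 exec 'JMP 4'. After: A=0 B=0 C=10 D=0 ZF=0 PC=4
State after step 7 equals state after step 4: the program is in a cycle of length 3 and will never halt.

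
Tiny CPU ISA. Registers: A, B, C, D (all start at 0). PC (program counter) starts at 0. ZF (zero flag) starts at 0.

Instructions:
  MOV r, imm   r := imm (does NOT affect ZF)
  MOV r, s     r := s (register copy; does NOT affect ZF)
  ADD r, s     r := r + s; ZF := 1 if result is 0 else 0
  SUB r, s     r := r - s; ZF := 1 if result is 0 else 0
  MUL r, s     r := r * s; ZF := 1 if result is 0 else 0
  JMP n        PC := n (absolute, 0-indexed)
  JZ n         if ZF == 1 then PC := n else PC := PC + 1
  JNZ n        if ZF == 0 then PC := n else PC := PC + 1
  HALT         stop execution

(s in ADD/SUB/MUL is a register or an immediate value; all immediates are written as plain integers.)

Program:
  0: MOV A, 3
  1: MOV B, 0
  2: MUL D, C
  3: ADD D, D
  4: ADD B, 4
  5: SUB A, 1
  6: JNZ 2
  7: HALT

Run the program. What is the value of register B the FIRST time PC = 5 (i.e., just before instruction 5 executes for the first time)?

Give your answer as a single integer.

Step 1: PC=0 exec 'MOV A, 3'. After: A=3 B=0 C=0 D=0 ZF=0 PC=1
Step 2: PC=1 exec 'MOV B, 0'. After: A=3 B=0 C=0 D=0 ZF=0 PC=2
Step 3: PC=2 exec 'MUL D, C'. After: A=3 B=0 C=0 D=0 ZF=1 PC=3
Step 4: PC=3 exec 'ADD D, D'. After: A=3 B=0 C=0 D=0 ZF=1 PC=4
Step 5: PC=4 exec 'ADD B, 4'. After: A=3 B=4 C=0 D=0 ZF=0 PC=5
First time PC=5: B=4

4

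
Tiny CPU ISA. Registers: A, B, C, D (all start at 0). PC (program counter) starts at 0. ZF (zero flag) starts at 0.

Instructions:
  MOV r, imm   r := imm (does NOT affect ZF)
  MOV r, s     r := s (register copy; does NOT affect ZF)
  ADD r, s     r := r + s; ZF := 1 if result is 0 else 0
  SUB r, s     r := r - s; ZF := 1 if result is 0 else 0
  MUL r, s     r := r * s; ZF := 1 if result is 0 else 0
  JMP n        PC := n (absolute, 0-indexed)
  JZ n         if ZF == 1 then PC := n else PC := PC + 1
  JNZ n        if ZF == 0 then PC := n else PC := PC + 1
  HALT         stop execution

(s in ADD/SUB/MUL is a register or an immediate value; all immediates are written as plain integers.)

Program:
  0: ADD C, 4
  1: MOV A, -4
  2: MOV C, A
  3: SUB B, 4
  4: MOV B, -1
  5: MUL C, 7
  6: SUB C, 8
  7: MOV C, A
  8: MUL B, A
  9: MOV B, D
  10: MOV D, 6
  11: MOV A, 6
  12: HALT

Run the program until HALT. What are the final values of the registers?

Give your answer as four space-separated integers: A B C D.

Step 1: PC=0 exec 'ADD C, 4'. After: A=0 B=0 C=4 D=0 ZF=0 PC=1
Step 2: PC=1 exec 'MOV A, -4'. After: A=-4 B=0 C=4 D=0 ZF=0 PC=2
Step 3: PC=2 exec 'MOV C, A'. After: A=-4 B=0 C=-4 D=0 ZF=0 PC=3
Step 4: PC=3 exec 'SUB B, 4'. After: A=-4 B=-4 C=-4 D=0 ZF=0 PC=4
Step 5: PC=4 exec 'MOV B, -1'. After: A=-4 B=-1 C=-4 D=0 ZF=0 PC=5
Step 6: PC=5 exec 'MUL C, 7'. After: A=-4 B=-1 C=-28 D=0 ZF=0 PC=6
Step 7: PC=6 exec 'SUB C, 8'. After: A=-4 B=-1 C=-36 D=0 ZF=0 PC=7
Step 8: PC=7 exec 'MOV C, A'. After: A=-4 B=-1 C=-4 D=0 ZF=0 PC=8
Step 9: PC=8 exec 'MUL B, A'. After: A=-4 B=4 C=-4 D=0 ZF=0 PC=9
Step 10: PC=9 exec 'MOV B, D'. After: A=-4 B=0 C=-4 D=0 ZF=0 PC=10
Step 11: PC=10 exec 'MOV D, 6'. After: A=-4 B=0 C=-4 D=6 ZF=0 PC=11
Step 12: PC=11 exec 'MOV A, 6'. After: A=6 B=0 C=-4 D=6 ZF=0 PC=12
Step 13: PC=12 exec 'HALT'. After: A=6 B=0 C=-4 D=6 ZF=0 PC=12 HALTED

Answer: 6 0 -4 6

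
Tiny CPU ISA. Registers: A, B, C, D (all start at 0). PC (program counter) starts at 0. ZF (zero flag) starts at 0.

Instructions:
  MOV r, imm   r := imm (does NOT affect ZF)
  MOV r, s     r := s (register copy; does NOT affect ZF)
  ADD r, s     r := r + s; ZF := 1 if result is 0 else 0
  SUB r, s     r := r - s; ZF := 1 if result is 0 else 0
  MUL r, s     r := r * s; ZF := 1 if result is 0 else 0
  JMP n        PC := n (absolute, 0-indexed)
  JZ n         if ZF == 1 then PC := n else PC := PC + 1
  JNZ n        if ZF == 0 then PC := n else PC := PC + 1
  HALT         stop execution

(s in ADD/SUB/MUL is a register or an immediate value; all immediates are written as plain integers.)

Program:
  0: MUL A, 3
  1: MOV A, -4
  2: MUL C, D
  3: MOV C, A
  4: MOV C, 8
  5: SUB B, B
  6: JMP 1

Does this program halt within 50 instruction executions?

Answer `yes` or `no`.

Answer: no

Derivation:
Step 1: PC=0 exec 'MUL A, 3'. After: A=0 B=0 C=0 D=0 ZF=1 PC=1
Step 2: PC=1 exec 'MOV A, -4'. After: A=-4 B=0 C=0 D=0 ZF=1 PC=2
Step 3: PC=2 exec 'MUL C, D'. After: A=-4 B=0 C=0 D=0 ZF=1 PC=3
Step 4: PC=3 exec 'MOV C, A'. After: A=-4 B=0 C=-4 D=0 ZF=1 PC=4
Step 5: PC=4 exec 'MOV C, 8'. After: A=-4 B=0 C=8 D=0 ZF=1 PC=5
Step 6: PC=5 exec 'SUB B, B'. After: A=-4 B=0 C=8 D=0 ZF=1 PC=6
Step 7: PC=6 exec 'JMP 1'. After: A=-4 B=0 C=8 D=0 ZF=1 PC=1
Step 8: PC=1 exec 'MOV A, -4'. After: A=-4 B=0 C=8 D=0 ZF=1 PC=2
Step 9: PC=2 exec 'MUL C, D'. After: A=-4 B=0 C=0 D=0 ZF=1 PC=3
State after step 9 equals state after step 3: the program is in a cycle of length 6 and will never halt.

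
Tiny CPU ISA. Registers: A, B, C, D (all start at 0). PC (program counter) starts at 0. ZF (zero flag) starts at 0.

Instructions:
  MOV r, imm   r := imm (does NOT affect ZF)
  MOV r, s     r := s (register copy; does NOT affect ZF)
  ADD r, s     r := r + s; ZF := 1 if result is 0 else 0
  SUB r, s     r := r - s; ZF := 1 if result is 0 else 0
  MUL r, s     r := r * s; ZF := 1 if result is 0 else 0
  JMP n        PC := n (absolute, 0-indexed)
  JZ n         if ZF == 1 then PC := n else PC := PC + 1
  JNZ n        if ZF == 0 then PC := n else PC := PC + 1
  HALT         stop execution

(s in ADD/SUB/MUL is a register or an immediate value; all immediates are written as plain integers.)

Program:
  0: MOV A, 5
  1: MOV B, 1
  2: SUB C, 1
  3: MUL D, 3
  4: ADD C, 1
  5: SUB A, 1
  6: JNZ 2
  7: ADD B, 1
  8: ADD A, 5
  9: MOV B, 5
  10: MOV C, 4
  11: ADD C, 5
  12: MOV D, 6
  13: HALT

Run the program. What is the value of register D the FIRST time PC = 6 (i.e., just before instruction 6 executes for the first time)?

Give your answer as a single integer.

Step 1: PC=0 exec 'MOV A, 5'. After: A=5 B=0 C=0 D=0 ZF=0 PC=1
Step 2: PC=1 exec 'MOV B, 1'. After: A=5 B=1 C=0 D=0 ZF=0 PC=2
Step 3: PC=2 exec 'SUB C, 1'. After: A=5 B=1 C=-1 D=0 ZF=0 PC=3
Step 4: PC=3 exec 'MUL D, 3'. After: A=5 B=1 C=-1 D=0 ZF=1 PC=4
Step 5: PC=4 exec 'ADD C, 1'. After: A=5 B=1 C=0 D=0 ZF=1 PC=5
Step 6: PC=5 exec 'SUB A, 1'. After: A=4 B=1 C=0 D=0 ZF=0 PC=6
First time PC=6: D=0

0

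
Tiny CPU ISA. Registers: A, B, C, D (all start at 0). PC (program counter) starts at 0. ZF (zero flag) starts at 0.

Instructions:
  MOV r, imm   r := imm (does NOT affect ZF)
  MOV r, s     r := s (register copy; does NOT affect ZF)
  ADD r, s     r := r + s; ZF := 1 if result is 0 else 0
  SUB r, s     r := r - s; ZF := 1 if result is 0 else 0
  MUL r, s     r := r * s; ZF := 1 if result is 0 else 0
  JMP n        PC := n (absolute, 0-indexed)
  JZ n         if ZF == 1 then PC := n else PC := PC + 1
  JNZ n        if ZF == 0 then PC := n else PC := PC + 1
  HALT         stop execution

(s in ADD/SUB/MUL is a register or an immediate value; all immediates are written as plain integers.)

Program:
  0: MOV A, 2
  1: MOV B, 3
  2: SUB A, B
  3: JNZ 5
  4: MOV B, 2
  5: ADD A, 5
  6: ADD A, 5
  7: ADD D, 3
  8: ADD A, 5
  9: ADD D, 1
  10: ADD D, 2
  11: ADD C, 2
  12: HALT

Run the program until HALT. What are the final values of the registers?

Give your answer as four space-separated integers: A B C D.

Answer: 14 3 2 6

Derivation:
Step 1: PC=0 exec 'MOV A, 2'. After: A=2 B=0 C=0 D=0 ZF=0 PC=1
Step 2: PC=1 exec 'MOV B, 3'. After: A=2 B=3 C=0 D=0 ZF=0 PC=2
Step 3: PC=2 exec 'SUB A, B'. After: A=-1 B=3 C=0 D=0 ZF=0 PC=3
Step 4: PC=3 exec 'JNZ 5'. After: A=-1 B=3 C=0 D=0 ZF=0 PC=5
Step 5: PC=5 exec 'ADD A, 5'. After: A=4 B=3 C=0 D=0 ZF=0 PC=6
Step 6: PC=6 exec 'ADD A, 5'. After: A=9 B=3 C=0 D=0 ZF=0 PC=7
Step 7: PC=7 exec 'ADD D, 3'. After: A=9 B=3 C=0 D=3 ZF=0 PC=8
Step 8: PC=8 exec 'ADD A, 5'. After: A=14 B=3 C=0 D=3 ZF=0 PC=9
Step 9: PC=9 exec 'ADD D, 1'. After: A=14 B=3 C=0 D=4 ZF=0 PC=10
Step 10: PC=10 exec 'ADD D, 2'. After: A=14 B=3 C=0 D=6 ZF=0 PC=11
Step 11: PC=11 exec 'ADD C, 2'. After: A=14 B=3 C=2 D=6 ZF=0 PC=12
Step 12: PC=12 exec 'HALT'. After: A=14 B=3 C=2 D=6 ZF=0 PC=12 HALTED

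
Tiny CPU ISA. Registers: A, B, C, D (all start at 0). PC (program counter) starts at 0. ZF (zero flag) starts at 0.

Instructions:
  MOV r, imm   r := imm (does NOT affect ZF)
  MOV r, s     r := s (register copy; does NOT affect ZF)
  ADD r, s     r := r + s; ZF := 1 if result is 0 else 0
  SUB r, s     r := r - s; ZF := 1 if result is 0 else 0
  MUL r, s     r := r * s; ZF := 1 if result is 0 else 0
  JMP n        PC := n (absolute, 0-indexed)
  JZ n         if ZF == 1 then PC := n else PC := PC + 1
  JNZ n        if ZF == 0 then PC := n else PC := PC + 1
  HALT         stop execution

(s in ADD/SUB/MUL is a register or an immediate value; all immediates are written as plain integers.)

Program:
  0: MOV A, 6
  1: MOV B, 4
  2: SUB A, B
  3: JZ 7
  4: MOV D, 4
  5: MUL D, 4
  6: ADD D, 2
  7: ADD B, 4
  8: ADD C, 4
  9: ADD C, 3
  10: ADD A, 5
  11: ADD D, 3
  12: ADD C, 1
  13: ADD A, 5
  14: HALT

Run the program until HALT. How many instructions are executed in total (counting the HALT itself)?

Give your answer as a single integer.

Answer: 15

Derivation:
Step 1: PC=0 exec 'MOV A, 6'. After: A=6 B=0 C=0 D=0 ZF=0 PC=1
Step 2: PC=1 exec 'MOV B, 4'. After: A=6 B=4 C=0 D=0 ZF=0 PC=2
Step 3: PC=2 exec 'SUB A, B'. After: A=2 B=4 C=0 D=0 ZF=0 PC=3
Step 4: PC=3 exec 'JZ 7'. After: A=2 B=4 C=0 D=0 ZF=0 PC=4
Step 5: PC=4 exec 'MOV D, 4'. After: A=2 B=4 C=0 D=4 ZF=0 PC=5
Step 6: PC=5 exec 'MUL D, 4'. After: A=2 B=4 C=0 D=16 ZF=0 PC=6
Step 7: PC=6 exec 'ADD D, 2'. After: A=2 B=4 C=0 D=18 ZF=0 PC=7
Step 8: PC=7 exec 'ADD B, 4'. After: A=2 B=8 C=0 D=18 ZF=0 PC=8
Step 9: PC=8 exec 'ADD C, 4'. After: A=2 B=8 C=4 D=18 ZF=0 PC=9
Step 10: PC=9 exec 'ADD C, 3'. After: A=2 B=8 C=7 D=18 ZF=0 PC=10
Step 11: PC=10 exec 'ADD A, 5'. After: A=7 B=8 C=7 D=18 ZF=0 PC=11
Step 12: PC=11 exec 'ADD D, 3'. After: A=7 B=8 C=7 D=21 ZF=0 PC=12
Step 13: PC=12 exec 'ADD C, 1'. After: A=7 B=8 C=8 D=21 ZF=0 PC=13
Step 14: PC=13 exec 'ADD A, 5'. After: A=12 B=8 C=8 D=21 ZF=0 PC=14
Step 15: PC=14 exec 'HALT'. After: A=12 B=8 C=8 D=21 ZF=0 PC=14 HALTED
Total instructions executed: 15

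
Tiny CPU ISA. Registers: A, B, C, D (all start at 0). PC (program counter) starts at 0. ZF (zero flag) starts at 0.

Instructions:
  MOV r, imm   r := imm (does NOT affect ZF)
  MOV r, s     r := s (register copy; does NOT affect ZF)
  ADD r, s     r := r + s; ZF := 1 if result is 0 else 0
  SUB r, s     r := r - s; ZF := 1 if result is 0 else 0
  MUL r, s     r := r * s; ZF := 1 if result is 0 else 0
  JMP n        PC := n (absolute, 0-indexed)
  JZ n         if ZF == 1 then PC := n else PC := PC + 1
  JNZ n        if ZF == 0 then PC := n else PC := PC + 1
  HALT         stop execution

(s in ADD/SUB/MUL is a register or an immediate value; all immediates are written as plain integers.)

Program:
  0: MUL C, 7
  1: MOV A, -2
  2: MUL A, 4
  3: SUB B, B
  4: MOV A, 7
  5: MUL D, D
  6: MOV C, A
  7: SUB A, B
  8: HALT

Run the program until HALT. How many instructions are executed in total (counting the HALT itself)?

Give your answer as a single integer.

Answer: 9

Derivation:
Step 1: PC=0 exec 'MUL C, 7'. After: A=0 B=0 C=0 D=0 ZF=1 PC=1
Step 2: PC=1 exec 'MOV A, -2'. After: A=-2 B=0 C=0 D=0 ZF=1 PC=2
Step 3: PC=2 exec 'MUL A, 4'. After: A=-8 B=0 C=0 D=0 ZF=0 PC=3
Step 4: PC=3 exec 'SUB B, B'. After: A=-8 B=0 C=0 D=0 ZF=1 PC=4
Step 5: PC=4 exec 'MOV A, 7'. After: A=7 B=0 C=0 D=0 ZF=1 PC=5
Step 6: PC=5 exec 'MUL D, D'. After: A=7 B=0 C=0 D=0 ZF=1 PC=6
Step 7: PC=6 exec 'MOV C, A'. After: A=7 B=0 C=7 D=0 ZF=1 PC=7
Step 8: PC=7 exec 'SUB A, B'. After: A=7 B=0 C=7 D=0 ZF=0 PC=8
Step 9: PC=8 exec 'HALT'. After: A=7 B=0 C=7 D=0 ZF=0 PC=8 HALTED
Total instructions executed: 9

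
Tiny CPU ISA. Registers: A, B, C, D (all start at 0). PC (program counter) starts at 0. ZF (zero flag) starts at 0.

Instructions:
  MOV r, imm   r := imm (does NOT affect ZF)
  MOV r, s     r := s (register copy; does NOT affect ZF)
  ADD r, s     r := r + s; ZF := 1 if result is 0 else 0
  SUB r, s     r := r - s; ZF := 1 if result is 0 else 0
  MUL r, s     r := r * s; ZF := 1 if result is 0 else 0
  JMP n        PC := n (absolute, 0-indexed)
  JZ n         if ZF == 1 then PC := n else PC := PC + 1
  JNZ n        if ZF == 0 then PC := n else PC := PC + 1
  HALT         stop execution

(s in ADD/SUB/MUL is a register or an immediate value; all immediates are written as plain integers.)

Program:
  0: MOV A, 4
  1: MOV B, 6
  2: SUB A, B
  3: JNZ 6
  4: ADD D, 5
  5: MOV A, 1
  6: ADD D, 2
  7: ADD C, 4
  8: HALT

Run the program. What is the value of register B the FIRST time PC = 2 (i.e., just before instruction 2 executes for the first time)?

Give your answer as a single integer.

Step 1: PC=0 exec 'MOV A, 4'. After: A=4 B=0 C=0 D=0 ZF=0 PC=1
Step 2: PC=1 exec 'MOV B, 6'. After: A=4 B=6 C=0 D=0 ZF=0 PC=2
First time PC=2: B=6

6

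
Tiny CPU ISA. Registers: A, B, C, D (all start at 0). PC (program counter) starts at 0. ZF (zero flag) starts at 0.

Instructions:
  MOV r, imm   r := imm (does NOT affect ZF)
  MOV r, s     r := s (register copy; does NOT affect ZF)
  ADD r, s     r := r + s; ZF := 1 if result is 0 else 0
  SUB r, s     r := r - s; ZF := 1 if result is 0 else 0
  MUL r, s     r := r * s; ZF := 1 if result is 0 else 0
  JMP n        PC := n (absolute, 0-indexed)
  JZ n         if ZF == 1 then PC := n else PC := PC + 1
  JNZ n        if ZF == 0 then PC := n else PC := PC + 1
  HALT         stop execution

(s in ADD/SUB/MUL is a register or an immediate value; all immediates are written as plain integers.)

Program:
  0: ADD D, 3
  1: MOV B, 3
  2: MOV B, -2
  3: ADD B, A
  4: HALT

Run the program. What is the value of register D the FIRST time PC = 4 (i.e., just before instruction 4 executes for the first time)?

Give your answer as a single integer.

Step 1: PC=0 exec 'ADD D, 3'. After: A=0 B=0 C=0 D=3 ZF=0 PC=1
Step 2: PC=1 exec 'MOV B, 3'. After: A=0 B=3 C=0 D=3 ZF=0 PC=2
Step 3: PC=2 exec 'MOV B, -2'. After: A=0 B=-2 C=0 D=3 ZF=0 PC=3
Step 4: PC=3 exec 'ADD B, A'. After: A=0 B=-2 C=0 D=3 ZF=0 PC=4
First time PC=4: D=3

3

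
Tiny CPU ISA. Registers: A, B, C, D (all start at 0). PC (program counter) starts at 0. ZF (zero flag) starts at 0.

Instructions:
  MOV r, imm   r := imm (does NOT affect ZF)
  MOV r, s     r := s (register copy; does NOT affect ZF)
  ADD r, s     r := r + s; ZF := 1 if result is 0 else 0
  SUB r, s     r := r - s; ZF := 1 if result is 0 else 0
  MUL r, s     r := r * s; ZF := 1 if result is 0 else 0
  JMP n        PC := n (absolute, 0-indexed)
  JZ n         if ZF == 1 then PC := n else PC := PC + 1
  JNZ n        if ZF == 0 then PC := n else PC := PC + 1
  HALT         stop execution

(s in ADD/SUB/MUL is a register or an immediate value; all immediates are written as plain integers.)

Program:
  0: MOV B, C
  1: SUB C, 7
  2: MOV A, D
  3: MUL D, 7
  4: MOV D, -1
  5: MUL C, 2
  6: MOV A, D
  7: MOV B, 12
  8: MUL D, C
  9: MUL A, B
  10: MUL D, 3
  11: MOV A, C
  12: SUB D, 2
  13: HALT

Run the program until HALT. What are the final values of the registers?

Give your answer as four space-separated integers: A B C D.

Step 1: PC=0 exec 'MOV B, C'. After: A=0 B=0 C=0 D=0 ZF=0 PC=1
Step 2: PC=1 exec 'SUB C, 7'. After: A=0 B=0 C=-7 D=0 ZF=0 PC=2
Step 3: PC=2 exec 'MOV A, D'. After: A=0 B=0 C=-7 D=0 ZF=0 PC=3
Step 4: PC=3 exec 'MUL D, 7'. After: A=0 B=0 C=-7 D=0 ZF=1 PC=4
Step 5: PC=4 exec 'MOV D, -1'. After: A=0 B=0 C=-7 D=-1 ZF=1 PC=5
Step 6: PC=5 exec 'MUL C, 2'. After: A=0 B=0 C=-14 D=-1 ZF=0 PC=6
Step 7: PC=6 exec 'MOV A, D'. After: A=-1 B=0 C=-14 D=-1 ZF=0 PC=7
Step 8: PC=7 exec 'MOV B, 12'. After: A=-1 B=12 C=-14 D=-1 ZF=0 PC=8
Step 9: PC=8 exec 'MUL D, C'. After: A=-1 B=12 C=-14 D=14 ZF=0 PC=9
Step 10: PC=9 exec 'MUL A, B'. After: A=-12 B=12 C=-14 D=14 ZF=0 PC=10
Step 11: PC=10 exec 'MUL D, 3'. After: A=-12 B=12 C=-14 D=42 ZF=0 PC=11
Step 12: PC=11 exec 'MOV A, C'. After: A=-14 B=12 C=-14 D=42 ZF=0 PC=12
Step 13: PC=12 exec 'SUB D, 2'. After: A=-14 B=12 C=-14 D=40 ZF=0 PC=13
Step 14: PC=13 exec 'HALT'. After: A=-14 B=12 C=-14 D=40 ZF=0 PC=13 HALTED

Answer: -14 12 -14 40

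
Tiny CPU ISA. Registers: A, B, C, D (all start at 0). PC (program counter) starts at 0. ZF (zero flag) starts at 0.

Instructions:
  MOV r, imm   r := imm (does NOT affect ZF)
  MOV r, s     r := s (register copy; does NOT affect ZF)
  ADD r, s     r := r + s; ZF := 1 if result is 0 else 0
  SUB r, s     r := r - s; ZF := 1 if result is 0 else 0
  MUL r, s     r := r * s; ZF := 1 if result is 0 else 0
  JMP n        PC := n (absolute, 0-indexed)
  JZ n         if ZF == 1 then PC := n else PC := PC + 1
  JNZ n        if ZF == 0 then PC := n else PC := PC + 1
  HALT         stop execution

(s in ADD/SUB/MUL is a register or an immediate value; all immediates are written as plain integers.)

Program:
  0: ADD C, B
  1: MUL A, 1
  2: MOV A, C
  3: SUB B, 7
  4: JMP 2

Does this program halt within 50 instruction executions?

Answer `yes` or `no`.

Answer: no

Derivation:
Step 1: PC=0 exec 'ADD C, B'. After: A=0 B=0 C=0 D=0 ZF=1 PC=1
Step 2: PC=1 exec 'MUL A, 1'. After: A=0 B=0 C=0 D=0 ZF=1 PC=2
Step 3: PC=2 exec 'MOV A, C'. After: A=0 B=0 C=0 D=0 ZF=1 PC=3
Step 4: PC=3 exec 'SUB B, 7'. After: A=0 B=-7 C=0 D=0 ZF=0 PC=4
Step 5: PC=4 exec 'JMP 2'. After: A=0 B=-7 C=0 D=0 ZF=0 PC=2
Step 6: PC=2 exec 'MOV A, C'. After: A=0 B=-7 C=0 D=0 ZF=0 PC=3
Step 7: PC=3 exec 'SUB B, 7'. After: A=0 B=-14 C=0 D=0 ZF=0 PC=4
Step 8: PC=4 exec 'JMP 2'. After: A=0 B=-14 C=0 D=0 ZF=0 PC=2
Step 9: PC=2 exec 'MOV A, C'. After: A=0 B=-14 C=0 D=0 ZF=0 PC=3
Step 10: PC=3 exec 'SUB B, 7'. After: A=0 B=-21 C=0 D=0 ZF=0 PC=4
Step 11: PC=4 exec 'JMP 2'. After: A=0 B=-21 C=0 D=0 ZF=0 PC=2
Step 12: PC=2 exec 'MOV A, C'. After: A=0 B=-21 C=0 D=0 ZF=0 PC=3
Step 13: PC=3 exec 'SUB B, 7'. After: A=0 B=-28 C=0 D=0 ZF=0 PC=4
Step 14: PC=4 exec 'JMP 2'. After: A=0 B=-28 C=0 D=0 ZF=0 PC=2
Step 15: PC=2 exec 'MOV A, C'. After: A=0 B=-28 C=0 D=0 ZF=0 PC=3
After 50 steps: not halted. PC revisits the same instructions with no path to HALT; will never halt.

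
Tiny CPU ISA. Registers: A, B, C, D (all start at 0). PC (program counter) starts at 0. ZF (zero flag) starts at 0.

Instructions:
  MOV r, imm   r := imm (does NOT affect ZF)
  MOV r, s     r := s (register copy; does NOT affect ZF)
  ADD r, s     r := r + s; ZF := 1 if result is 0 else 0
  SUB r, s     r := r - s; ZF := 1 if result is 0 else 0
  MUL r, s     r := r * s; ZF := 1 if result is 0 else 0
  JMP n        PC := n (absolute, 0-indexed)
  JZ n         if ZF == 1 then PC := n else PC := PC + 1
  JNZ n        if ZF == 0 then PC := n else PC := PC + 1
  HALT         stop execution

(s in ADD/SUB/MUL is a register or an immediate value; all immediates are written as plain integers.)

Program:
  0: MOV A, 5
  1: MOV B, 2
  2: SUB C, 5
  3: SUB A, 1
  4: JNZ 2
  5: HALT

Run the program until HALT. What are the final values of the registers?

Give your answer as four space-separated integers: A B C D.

Step 1: PC=0 exec 'MOV A, 5'. After: A=5 B=0 C=0 D=0 ZF=0 PC=1
Step 2: PC=1 exec 'MOV B, 2'. After: A=5 B=2 C=0 D=0 ZF=0 PC=2
Step 3: PC=2 exec 'SUB C, 5'. After: A=5 B=2 C=-5 D=0 ZF=0 PC=3
Step 4: PC=3 exec 'SUB A, 1'. After: A=4 B=2 C=-5 D=0 ZF=0 PC=4
Step 5: PC=4 exec 'JNZ 2'. After: A=4 B=2 C=-5 D=0 ZF=0 PC=2
Step 6: PC=2 exec 'SUB C, 5'. After: A=4 B=2 C=-10 D=0 ZF=0 PC=3
Step 7: PC=3 exec 'SUB A, 1'. After: A=3 B=2 C=-10 D=0 ZF=0 PC=4
Step 8: PC=4 exec 'JNZ 2'. After: A=3 B=2 C=-10 D=0 ZF=0 PC=2
Step 9: PC=2 exec 'SUB C, 5'. After: A=3 B=2 C=-15 D=0 ZF=0 PC=3
Step 10: PC=3 exec 'SUB A, 1'. After: A=2 B=2 C=-15 D=0 ZF=0 PC=4
Step 11: PC=4 exec 'JNZ 2'. After: A=2 B=2 C=-15 D=0 ZF=0 PC=2
Step 12: PC=2 exec 'SUB C, 5'. After: A=2 B=2 C=-20 D=0 ZF=0 PC=3
Step 13: PC=3 exec 'SUB A, 1'. After: A=1 B=2 C=-20 D=0 ZF=0 PC=4
Step 14: PC=4 exec 'JNZ 2'. After: A=1 B=2 C=-20 D=0 ZF=0 PC=2
Step 15: PC=2 exec 'SUB C, 5'. After: A=1 B=2 C=-25 D=0 ZF=0 PC=3
Step 16: PC=3 exec 'SUB A, 1'. After: A=0 B=2 C=-25 D=0 ZF=1 PC=4
Step 17: PC=4 exec 'JNZ 2'. After: A=0 B=2 C=-25 D=0 ZF=1 PC=5
Step 18: PC=5 exec 'HALT'. After: A=0 B=2 C=-25 D=0 ZF=1 PC=5 HALTED

Answer: 0 2 -25 0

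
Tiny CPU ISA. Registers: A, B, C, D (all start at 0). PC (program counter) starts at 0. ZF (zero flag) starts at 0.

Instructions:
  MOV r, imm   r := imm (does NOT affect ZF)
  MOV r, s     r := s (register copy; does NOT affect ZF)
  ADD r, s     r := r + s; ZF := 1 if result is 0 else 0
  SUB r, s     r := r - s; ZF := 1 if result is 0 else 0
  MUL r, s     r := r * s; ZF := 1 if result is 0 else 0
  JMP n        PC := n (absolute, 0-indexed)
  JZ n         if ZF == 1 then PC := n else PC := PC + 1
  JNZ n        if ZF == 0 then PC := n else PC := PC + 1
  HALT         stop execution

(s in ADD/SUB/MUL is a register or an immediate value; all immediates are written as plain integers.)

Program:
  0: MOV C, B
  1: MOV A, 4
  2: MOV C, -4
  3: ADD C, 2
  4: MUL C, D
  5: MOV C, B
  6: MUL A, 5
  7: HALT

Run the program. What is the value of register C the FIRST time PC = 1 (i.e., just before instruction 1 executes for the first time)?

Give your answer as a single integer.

Step 1: PC=0 exec 'MOV C, B'. After: A=0 B=0 C=0 D=0 ZF=0 PC=1
First time PC=1: C=0

0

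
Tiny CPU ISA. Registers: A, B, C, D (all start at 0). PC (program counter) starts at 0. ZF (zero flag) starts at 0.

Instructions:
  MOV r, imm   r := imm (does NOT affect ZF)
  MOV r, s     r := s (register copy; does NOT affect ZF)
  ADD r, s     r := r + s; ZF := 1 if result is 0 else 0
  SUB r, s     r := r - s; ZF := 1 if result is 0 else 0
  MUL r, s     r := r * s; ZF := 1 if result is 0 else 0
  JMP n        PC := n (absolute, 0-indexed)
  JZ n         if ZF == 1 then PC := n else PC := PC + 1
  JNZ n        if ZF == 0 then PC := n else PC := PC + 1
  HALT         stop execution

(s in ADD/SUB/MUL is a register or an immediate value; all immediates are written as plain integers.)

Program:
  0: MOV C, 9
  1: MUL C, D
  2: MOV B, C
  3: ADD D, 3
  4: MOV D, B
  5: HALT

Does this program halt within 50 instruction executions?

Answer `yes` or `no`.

Answer: yes

Derivation:
Step 1: PC=0 exec 'MOV C, 9'. After: A=0 B=0 C=9 D=0 ZF=0 PC=1
Step 2: PC=1 exec 'MUL C, D'. After: A=0 B=0 C=0 D=0 ZF=1 PC=2
Step 3: PC=2 exec 'MOV B, C'. After: A=0 B=0 C=0 D=0 ZF=1 PC=3
Step 4: PC=3 exec 'ADD D, 3'. After: A=0 B=0 C=0 D=3 ZF=0 PC=4
Step 5: PC=4 exec 'MOV D, B'. After: A=0 B=0 C=0 D=0 ZF=0 PC=5
Step 6: PC=5 exec 'HALT'. After: A=0 B=0 C=0 D=0 ZF=0 PC=5 HALTED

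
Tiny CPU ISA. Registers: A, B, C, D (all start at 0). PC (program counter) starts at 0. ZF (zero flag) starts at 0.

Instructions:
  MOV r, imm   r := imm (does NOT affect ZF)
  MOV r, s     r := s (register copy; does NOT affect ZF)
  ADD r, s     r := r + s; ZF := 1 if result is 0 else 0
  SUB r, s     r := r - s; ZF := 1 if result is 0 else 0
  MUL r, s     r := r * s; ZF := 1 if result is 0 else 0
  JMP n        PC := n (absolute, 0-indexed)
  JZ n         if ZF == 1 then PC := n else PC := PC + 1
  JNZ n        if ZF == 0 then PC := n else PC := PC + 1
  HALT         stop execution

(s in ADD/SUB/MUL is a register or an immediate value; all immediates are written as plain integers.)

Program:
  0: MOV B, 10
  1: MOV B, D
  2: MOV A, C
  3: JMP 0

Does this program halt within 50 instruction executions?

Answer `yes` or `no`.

Step 1: PC=0 exec 'MOV B, 10'. After: A=0 B=10 C=0 D=0 ZF=0 PC=1
Step 2: PC=1 exec 'MOV B, D'. After: A=0 B=0 C=0 D=0 ZF=0 PC=2
Step 3: PC=2 exec 'MOV A, C'. After: A=0 B=0 C=0 D=0 ZF=0 PC=3
Step 4: PC=3 exec 'JMP 0'. After: A=0 B=0 C=0 D=0 ZF=0 PC=0
State after step 4 equals the initial state: the program is in a cycle of length 4 and will never halt.

Answer: no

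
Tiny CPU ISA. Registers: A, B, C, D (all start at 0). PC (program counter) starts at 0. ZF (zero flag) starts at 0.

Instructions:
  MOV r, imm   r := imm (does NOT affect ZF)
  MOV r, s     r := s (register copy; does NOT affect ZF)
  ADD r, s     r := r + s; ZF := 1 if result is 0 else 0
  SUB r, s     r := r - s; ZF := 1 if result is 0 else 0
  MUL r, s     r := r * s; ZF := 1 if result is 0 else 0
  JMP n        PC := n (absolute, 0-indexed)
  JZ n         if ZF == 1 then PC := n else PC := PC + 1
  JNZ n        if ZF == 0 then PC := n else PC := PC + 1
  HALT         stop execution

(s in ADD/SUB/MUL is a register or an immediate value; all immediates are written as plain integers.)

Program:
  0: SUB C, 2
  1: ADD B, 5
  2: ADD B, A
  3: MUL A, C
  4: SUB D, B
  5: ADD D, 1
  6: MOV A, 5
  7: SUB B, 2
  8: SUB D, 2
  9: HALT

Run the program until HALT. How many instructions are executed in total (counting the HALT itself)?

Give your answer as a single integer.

Answer: 10

Derivation:
Step 1: PC=0 exec 'SUB C, 2'. After: A=0 B=0 C=-2 D=0 ZF=0 PC=1
Step 2: PC=1 exec 'ADD B, 5'. After: A=0 B=5 C=-2 D=0 ZF=0 PC=2
Step 3: PC=2 exec 'ADD B, A'. After: A=0 B=5 C=-2 D=0 ZF=0 PC=3
Step 4: PC=3 exec 'MUL A, C'. After: A=0 B=5 C=-2 D=0 ZF=1 PC=4
Step 5: PC=4 exec 'SUB D, B'. After: A=0 B=5 C=-2 D=-5 ZF=0 PC=5
Step 6: PC=5 exec 'ADD D, 1'. After: A=0 B=5 C=-2 D=-4 ZF=0 PC=6
Step 7: PC=6 exec 'MOV A, 5'. After: A=5 B=5 C=-2 D=-4 ZF=0 PC=7
Step 8: PC=7 exec 'SUB B, 2'. After: A=5 B=3 C=-2 D=-4 ZF=0 PC=8
Step 9: PC=8 exec 'SUB D, 2'. After: A=5 B=3 C=-2 D=-6 ZF=0 PC=9
Step 10: PC=9 exec 'HALT'. After: A=5 B=3 C=-2 D=-6 ZF=0 PC=9 HALTED
Total instructions executed: 10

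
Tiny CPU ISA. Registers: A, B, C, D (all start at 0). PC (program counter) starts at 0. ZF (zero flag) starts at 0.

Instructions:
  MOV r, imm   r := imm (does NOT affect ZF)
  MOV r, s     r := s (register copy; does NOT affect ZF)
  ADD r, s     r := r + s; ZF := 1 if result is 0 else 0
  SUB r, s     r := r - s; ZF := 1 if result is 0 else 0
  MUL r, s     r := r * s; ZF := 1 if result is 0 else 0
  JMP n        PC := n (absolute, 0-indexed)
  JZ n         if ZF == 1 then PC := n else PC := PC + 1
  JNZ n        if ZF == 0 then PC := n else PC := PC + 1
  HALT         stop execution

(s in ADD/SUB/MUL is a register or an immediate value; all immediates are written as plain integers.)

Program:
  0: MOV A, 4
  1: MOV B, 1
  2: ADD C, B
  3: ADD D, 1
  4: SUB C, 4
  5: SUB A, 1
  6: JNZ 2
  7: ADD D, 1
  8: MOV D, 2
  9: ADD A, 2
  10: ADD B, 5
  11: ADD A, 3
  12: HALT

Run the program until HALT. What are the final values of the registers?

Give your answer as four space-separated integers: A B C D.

Answer: 5 6 -12 2

Derivation:
Step 1: PC=0 exec 'MOV A, 4'. After: A=4 B=0 C=0 D=0 ZF=0 PC=1
Step 2: PC=1 exec 'MOV B, 1'. After: A=4 B=1 C=0 D=0 ZF=0 PC=2
Step 3: PC=2 exec 'ADD C, B'. After: A=4 B=1 C=1 D=0 ZF=0 PC=3
Step 4: PC=3 exec 'ADD D, 1'. After: A=4 B=1 C=1 D=1 ZF=0 PC=4
Step 5: PC=4 exec 'SUB C, 4'. After: A=4 B=1 C=-3 D=1 ZF=0 PC=5
Step 6: PC=5 exec 'SUB A, 1'. After: A=3 B=1 C=-3 D=1 ZF=0 PC=6
Step 7: PC=6 exec 'JNZ 2'. After: A=3 B=1 C=-3 D=1 ZF=0 PC=2
Step 8: PC=2 exec 'ADD C, B'. After: A=3 B=1 C=-2 D=1 ZF=0 PC=3
Step 9: PC=3 exec 'ADD D, 1'. After: A=3 B=1 C=-2 D=2 ZF=0 PC=4
Step 10: PC=4 exec 'SUB C, 4'. After: A=3 B=1 C=-6 D=2 ZF=0 PC=5
Step 11: PC=5 exec 'SUB A, 1'. After: A=2 B=1 C=-6 D=2 ZF=0 PC=6
Step 12: PC=6 exec 'JNZ 2'. After: A=2 B=1 C=-6 D=2 ZF=0 PC=2
Step 13: PC=2 exec 'ADD C, B'. After: A=2 B=1 C=-5 D=2 ZF=0 PC=3
Step 14: PC=3 exec 'ADD D, 1'. After: A=2 B=1 C=-5 D=3 ZF=0 PC=4
Step 15: PC=4 exec 'SUB C, 4'. After: A=2 B=1 C=-9 D=3 ZF=0 PC=5
Step 16: PC=5 exec 'SUB A, 1'. After: A=1 B=1 C=-9 D=3 ZF=0 PC=6
Step 17: PC=6 exec 'JNZ 2'. After: A=1 B=1 C=-9 D=3 ZF=0 PC=2
Step 18: PC=2 exec 'ADD C, B'. After: A=1 B=1 C=-8 D=3 ZF=0 PC=3
Step 19: PC=3 exec 'ADD D, 1'. After: A=1 B=1 C=-8 D=4 ZF=0 PC=4
Step 20: PC=4 exec 'SUB C, 4'. After: A=1 B=1 C=-12 D=4 ZF=0 PC=5
Step 21: PC=5 exec 'SUB A, 1'. After: A=0 B=1 C=-12 D=4 ZF=1 PC=6
Step 22: PC=6 exec 'JNZ 2'. After: A=0 B=1 C=-12 D=4 ZF=1 PC=7
Step 23: PC=7 exec 'ADD D, 1'. After: A=0 B=1 C=-12 D=5 ZF=0 PC=8
Step 24: PC=8 exec 'MOV D, 2'. After: A=0 B=1 C=-12 D=2 ZF=0 PC=9
Step 25: PC=9 exec 'ADD A, 2'. After: A=2 B=1 C=-12 D=2 ZF=0 PC=10
Step 26: PC=10 exec 'ADD B, 5'. After: A=2 B=6 C=-12 D=2 ZF=0 PC=11
Step 27: PC=11 exec 'ADD A, 3'. After: A=5 B=6 C=-12 D=2 ZF=0 PC=12
Step 28: PC=12 exec 'HALT'. After: A=5 B=6 C=-12 D=2 ZF=0 PC=12 HALTED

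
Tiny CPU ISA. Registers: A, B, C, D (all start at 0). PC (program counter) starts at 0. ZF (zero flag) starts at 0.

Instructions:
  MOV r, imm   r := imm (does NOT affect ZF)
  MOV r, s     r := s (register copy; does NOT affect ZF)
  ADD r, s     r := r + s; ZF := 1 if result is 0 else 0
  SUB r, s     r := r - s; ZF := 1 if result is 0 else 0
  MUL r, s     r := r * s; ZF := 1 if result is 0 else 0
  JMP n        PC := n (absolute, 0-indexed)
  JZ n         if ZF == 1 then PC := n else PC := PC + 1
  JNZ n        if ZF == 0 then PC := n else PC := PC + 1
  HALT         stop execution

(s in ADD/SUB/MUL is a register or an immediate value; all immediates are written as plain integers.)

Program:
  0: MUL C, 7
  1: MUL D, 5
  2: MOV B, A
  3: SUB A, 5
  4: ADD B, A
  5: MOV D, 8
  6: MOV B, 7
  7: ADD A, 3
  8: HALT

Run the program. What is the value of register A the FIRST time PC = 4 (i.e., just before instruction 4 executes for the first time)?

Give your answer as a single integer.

Step 1: PC=0 exec 'MUL C, 7'. After: A=0 B=0 C=0 D=0 ZF=1 PC=1
Step 2: PC=1 exec 'MUL D, 5'. After: A=0 B=0 C=0 D=0 ZF=1 PC=2
Step 3: PC=2 exec 'MOV B, A'. After: A=0 B=0 C=0 D=0 ZF=1 PC=3
Step 4: PC=3 exec 'SUB A, 5'. After: A=-5 B=0 C=0 D=0 ZF=0 PC=4
First time PC=4: A=-5

-5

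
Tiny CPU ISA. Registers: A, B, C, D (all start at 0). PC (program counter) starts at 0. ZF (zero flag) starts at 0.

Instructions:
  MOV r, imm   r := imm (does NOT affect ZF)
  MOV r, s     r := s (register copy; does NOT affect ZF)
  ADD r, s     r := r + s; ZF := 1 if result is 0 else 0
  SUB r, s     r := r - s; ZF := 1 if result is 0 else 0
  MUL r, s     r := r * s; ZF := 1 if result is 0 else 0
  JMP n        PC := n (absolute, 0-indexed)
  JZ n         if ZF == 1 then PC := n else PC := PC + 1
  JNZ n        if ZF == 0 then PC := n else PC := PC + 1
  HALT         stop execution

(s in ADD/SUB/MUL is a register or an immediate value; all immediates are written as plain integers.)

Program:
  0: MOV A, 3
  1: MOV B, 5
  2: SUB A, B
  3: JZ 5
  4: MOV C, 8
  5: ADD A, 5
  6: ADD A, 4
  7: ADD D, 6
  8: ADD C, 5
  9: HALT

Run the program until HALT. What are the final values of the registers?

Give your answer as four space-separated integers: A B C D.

Step 1: PC=0 exec 'MOV A, 3'. After: A=3 B=0 C=0 D=0 ZF=0 PC=1
Step 2: PC=1 exec 'MOV B, 5'. After: A=3 B=5 C=0 D=0 ZF=0 PC=2
Step 3: PC=2 exec 'SUB A, B'. After: A=-2 B=5 C=0 D=0 ZF=0 PC=3
Step 4: PC=3 exec 'JZ 5'. After: A=-2 B=5 C=0 D=0 ZF=0 PC=4
Step 5: PC=4 exec 'MOV C, 8'. After: A=-2 B=5 C=8 D=0 ZF=0 PC=5
Step 6: PC=5 exec 'ADD A, 5'. After: A=3 B=5 C=8 D=0 ZF=0 PC=6
Step 7: PC=6 exec 'ADD A, 4'. After: A=7 B=5 C=8 D=0 ZF=0 PC=7
Step 8: PC=7 exec 'ADD D, 6'. After: A=7 B=5 C=8 D=6 ZF=0 PC=8
Step 9: PC=8 exec 'ADD C, 5'. After: A=7 B=5 C=13 D=6 ZF=0 PC=9
Step 10: PC=9 exec 'HALT'. After: A=7 B=5 C=13 D=6 ZF=0 PC=9 HALTED

Answer: 7 5 13 6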